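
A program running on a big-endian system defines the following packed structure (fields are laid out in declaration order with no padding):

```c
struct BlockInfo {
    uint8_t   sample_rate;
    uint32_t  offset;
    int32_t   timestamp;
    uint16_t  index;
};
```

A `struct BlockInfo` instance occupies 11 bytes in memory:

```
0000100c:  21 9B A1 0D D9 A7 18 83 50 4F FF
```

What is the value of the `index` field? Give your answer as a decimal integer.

`index` follows `sample_rate` (1 B), `offset` (4 B), `timestamp` (4 B), so it starts at offset 1 + 4 + 4 = 9 and occupies 2 bytes.
Bytes at offsets 9..10: 4F FF.
In big-endian order the high byte comes first in memory.
The bytes are already most-significant first: 0x4FFF.
0x4FFF = 20479.

20479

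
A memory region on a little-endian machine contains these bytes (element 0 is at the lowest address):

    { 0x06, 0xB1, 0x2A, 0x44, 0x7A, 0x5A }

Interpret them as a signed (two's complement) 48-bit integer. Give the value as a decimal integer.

In little-endian order the low byte comes first in memory.
Reassemble most-significant byte first: 5A 7A 44 2A B1 06 → 0x5A7A442AB106.
0x5A7A442AB106 = 99481176158470.

99481176158470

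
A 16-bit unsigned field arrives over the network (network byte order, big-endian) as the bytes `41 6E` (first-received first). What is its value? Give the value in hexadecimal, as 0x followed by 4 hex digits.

In big-endian order the high byte comes first in memory.
The bytes are already most-significant first: 0x416E.

0x416E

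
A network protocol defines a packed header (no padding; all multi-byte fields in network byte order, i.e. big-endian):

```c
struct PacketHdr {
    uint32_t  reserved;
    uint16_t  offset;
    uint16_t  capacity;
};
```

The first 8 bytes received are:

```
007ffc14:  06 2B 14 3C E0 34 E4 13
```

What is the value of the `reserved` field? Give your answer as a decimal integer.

`reserved` is the first field, at byte offset 0, occupying 4 bytes.
Bytes at offsets 0..3: 06 2B 14 3C.
Big-endian stores the most-significant byte at the lowest address.
The bytes are already most-significant first: 0x062B143C.
0x062B143C = 103486524.

103486524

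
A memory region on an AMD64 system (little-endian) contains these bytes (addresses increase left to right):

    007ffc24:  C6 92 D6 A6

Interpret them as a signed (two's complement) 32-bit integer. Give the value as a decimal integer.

Little-endian: lowest address holds the least-significant byte.
Reassemble most-significant byte first: A6 D6 92 C6 → 0xA6D692C6.
Top bit is set, so as a signed 32-bit value this is 0xA6D692C6 − 2^32 = -1495887162.

-1495887162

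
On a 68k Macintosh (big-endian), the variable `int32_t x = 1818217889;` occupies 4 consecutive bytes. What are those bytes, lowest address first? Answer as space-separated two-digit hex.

1818217889 in hexadecimal, padded to 32 bits, is 0x6C5FCDA1.
Split into bytes (most-significant first): 6C 5F CD A1.
In big-endian order the high byte comes first in memory.
So the memory order matches the most-significant-first order: 6C 5F CD A1.

6C 5F CD A1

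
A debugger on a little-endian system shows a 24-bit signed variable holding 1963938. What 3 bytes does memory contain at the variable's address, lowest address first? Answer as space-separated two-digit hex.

1963938 in hexadecimal, padded to 24 bits, is 0x1DF7A2.
Split into bytes (most-significant first): 1D F7 A2.
Little-endian: lowest address holds the least-significant byte.
So at ascending addresses the bytes are A2 F7 1D.

A2 F7 1D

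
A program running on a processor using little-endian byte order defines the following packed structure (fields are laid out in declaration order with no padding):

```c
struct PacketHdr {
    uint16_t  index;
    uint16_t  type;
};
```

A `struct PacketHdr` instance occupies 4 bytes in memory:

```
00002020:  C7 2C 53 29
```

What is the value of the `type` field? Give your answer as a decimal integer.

`type` follows `index` (2 bytes), so it starts at byte offset 2 and occupies 2 bytes.
Bytes at offsets 2..3: 53 29.
In little-endian order the low byte comes first in memory.
Reassemble most-significant byte first: 29 53 → 0x2953.
0x2953 = 10579.

10579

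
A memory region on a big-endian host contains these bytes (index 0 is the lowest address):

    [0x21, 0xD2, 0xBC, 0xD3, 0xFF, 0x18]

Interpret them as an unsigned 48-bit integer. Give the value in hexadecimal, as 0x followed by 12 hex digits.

In big-endian order the high byte comes first in memory.
The bytes are already most-significant first: 0x21D2BCD3FF18.

0x21D2BCD3FF18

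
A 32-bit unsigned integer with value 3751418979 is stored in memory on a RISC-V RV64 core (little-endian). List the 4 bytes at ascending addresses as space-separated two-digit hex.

63 1C 9A DF

3751418979 in hexadecimal, padded to 32 bits, is 0xDF9A1C63.
Split into bytes (most-significant first): DF 9A 1C 63.
In little-endian order the low byte comes first in memory.
So at ascending addresses the bytes are 63 1C 9A DF.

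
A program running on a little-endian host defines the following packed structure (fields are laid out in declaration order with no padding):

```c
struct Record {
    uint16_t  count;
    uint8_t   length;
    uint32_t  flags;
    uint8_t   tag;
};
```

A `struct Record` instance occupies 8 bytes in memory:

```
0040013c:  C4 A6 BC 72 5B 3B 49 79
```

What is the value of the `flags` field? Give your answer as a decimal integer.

`flags` follows `count` (2 B), `length` (1 B), so it starts at offset 2 + 1 = 3 and occupies 4 bytes.
Bytes at offsets 3..6: 72 5B 3B 49.
Little-endian: lowest address holds the least-significant byte.
Reassemble most-significant byte first: 49 3B 5B 72 → 0x493B5B72.
0x493B5B72 = 1228626802.

1228626802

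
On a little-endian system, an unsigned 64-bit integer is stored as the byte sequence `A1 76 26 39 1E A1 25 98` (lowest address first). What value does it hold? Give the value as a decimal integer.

Little-endian stores the least-significant byte at the lowest address.
Reassemble most-significant byte first: 98 25 A1 1E 39 26 76 A1 → 0x9825A11E392676A1.
0x9825A11E392676A1 = 10963346019083253409.

10963346019083253409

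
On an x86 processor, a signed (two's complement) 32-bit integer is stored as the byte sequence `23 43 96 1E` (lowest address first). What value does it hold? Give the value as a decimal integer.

513164067

Little-endian: lowest address holds the least-significant byte.
Reassemble most-significant byte first: 1E 96 43 23 → 0x1E964323.
0x1E964323 = 513164067.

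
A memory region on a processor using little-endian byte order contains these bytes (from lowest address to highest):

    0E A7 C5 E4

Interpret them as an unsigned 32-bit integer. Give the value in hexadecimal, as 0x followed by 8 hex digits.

0xE4C5A70E

Little-endian stores the least-significant byte at the lowest address.
Reassemble most-significant byte first: E4 C5 A7 0E → 0xE4C5A70E.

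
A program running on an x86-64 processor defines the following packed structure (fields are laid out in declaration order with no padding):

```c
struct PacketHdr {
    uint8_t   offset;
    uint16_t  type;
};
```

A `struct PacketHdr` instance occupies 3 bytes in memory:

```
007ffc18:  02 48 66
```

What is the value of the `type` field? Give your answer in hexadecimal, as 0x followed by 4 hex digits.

0x6648

`type` follows `offset` (1 byte), so it starts at byte offset 1 and occupies 2 bytes.
Bytes at offsets 1..2: 48 66.
Little-endian stores the least-significant byte at the lowest address.
Reassemble most-significant byte first: 66 48 → 0x6648.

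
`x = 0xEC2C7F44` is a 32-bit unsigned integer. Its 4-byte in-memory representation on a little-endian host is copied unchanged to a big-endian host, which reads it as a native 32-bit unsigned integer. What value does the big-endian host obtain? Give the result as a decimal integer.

Stored little-endian, the bytes at ascending addresses are 44 7F 2C EC.
Read back as big-endian, the last byte is least significant, giving 0x447F2CEC.
0x447F2CEC = 1149185260.

1149185260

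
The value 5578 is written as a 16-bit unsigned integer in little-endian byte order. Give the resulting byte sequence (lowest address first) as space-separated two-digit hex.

5578 in hexadecimal, padded to 16 bits, is 0x15CA.
Split into bytes (most-significant first): 15 CA.
In little-endian order the low byte comes first in memory.
So at ascending addresses the bytes are CA 15.

CA 15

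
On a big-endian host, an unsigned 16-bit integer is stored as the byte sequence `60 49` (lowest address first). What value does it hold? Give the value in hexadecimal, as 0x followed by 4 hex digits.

In big-endian order the high byte comes first in memory.
The bytes are already most-significant first: 0x6049.

0x6049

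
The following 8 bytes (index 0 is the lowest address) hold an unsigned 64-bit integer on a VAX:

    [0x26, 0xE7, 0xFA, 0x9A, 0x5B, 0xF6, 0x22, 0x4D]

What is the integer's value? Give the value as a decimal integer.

5558275763431204646

Little-endian stores the least-significant byte at the lowest address.
Reassemble most-significant byte first: 4D 22 F6 5B 9A FA E7 26 → 0x4D22F65B9AFAE726.
0x4D22F65B9AFAE726 = 5558275763431204646.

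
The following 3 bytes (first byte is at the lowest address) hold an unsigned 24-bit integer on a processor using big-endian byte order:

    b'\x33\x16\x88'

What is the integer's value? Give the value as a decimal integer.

Big-endian: lowest address holds the most-significant byte.
The bytes are already most-significant first: 0x331688.
0x331688 = 3348104.

3348104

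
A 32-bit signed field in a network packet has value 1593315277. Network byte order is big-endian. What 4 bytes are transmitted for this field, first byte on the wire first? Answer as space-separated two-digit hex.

1593315277 in hexadecimal, padded to 32 bits, is 0x5EF80FCD.
Split into bytes (most-significant first): 5E F8 0F CD.
Big-endian: lowest address holds the most-significant byte.
So the memory order matches the most-significant-first order: 5E F8 0F CD.

5E F8 0F CD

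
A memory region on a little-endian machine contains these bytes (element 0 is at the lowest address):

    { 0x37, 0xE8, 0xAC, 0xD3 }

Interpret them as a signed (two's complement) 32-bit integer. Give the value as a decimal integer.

-743643081

Little-endian: lowest address holds the least-significant byte.
Reassemble most-significant byte first: D3 AC E8 37 → 0xD3ACE837.
Top bit is set, so as a signed 32-bit value this is 0xD3ACE837 − 2^32 = -743643081.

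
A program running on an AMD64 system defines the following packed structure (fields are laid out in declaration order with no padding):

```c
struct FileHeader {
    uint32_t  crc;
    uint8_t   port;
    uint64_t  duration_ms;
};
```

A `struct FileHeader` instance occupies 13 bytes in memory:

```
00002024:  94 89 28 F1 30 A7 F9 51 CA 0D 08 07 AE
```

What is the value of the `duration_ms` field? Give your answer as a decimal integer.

`duration_ms` follows `crc` (4 B), `port` (1 B), so it starts at offset 4 + 1 = 5 and occupies 8 bytes.
Bytes at offsets 5..12: A7 F9 51 CA 0D 08 07 AE.
Little-endian stores the least-significant byte at the lowest address.
Reassemble most-significant byte first: AE 07 08 0D CA 51 F9 A7 → 0xAE07080DCA51F9A7.
0xAE07080DCA51F9A7 = 12540000542758402471.

12540000542758402471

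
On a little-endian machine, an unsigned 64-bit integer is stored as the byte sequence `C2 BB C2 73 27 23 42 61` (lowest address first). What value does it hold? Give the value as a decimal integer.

7008202622494751682

Little-endian stores the least-significant byte at the lowest address.
Reassemble most-significant byte first: 61 42 23 27 73 C2 BB C2 → 0x6142232773C2BBC2.
0x6142232773C2BBC2 = 7008202622494751682.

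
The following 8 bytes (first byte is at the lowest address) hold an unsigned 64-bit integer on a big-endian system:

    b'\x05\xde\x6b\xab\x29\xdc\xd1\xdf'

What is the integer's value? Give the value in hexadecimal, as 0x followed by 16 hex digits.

Big-endian stores the most-significant byte at the lowest address.
The bytes are already most-significant first: 0x05DE6BAB29DCD1DF.

0x05DE6BAB29DCD1DF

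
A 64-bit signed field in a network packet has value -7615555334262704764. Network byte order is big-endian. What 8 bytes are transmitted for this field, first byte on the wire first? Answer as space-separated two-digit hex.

Two's complement of -7615555334262704764 in 64 bits: 7615555334262704764 = 0x69AFE33A420F4A7C; invert → 0x96501CC5BDF0B583; add 1 → 0x96501CC5BDF0B584.
Split into bytes (most-significant first): 96 50 1C C5 BD F0 B5 84.
Big-endian stores the most-significant byte at the lowest address.
So the memory order matches the most-significant-first order: 96 50 1C C5 BD F0 B5 84.

96 50 1C C5 BD F0 B5 84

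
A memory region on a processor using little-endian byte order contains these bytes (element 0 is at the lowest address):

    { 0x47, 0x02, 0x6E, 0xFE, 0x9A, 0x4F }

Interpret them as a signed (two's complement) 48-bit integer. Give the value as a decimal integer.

Little-endian: lowest address holds the least-significant byte.
Reassemble most-significant byte first: 4F 9A FE 6E 02 47 → 0x4F9AFE6E0247.
0x4F9AFE6E0247 = 87527112180295.

87527112180295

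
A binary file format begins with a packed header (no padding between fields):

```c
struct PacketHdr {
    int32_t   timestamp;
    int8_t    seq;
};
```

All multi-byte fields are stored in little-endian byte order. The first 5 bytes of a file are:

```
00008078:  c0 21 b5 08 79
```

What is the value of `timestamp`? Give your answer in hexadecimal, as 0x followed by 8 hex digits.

0x08B521C0

`timestamp` is the first field, at byte offset 0, occupying 4 bytes.
Bytes at offsets 0..3: C0 21 B5 08.
Little-endian: lowest address holds the least-significant byte.
Reassemble most-significant byte first: 08 B5 21 C0 → 0x08B521C0.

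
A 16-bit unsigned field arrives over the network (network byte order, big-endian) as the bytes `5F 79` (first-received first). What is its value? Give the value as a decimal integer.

24441

Big-endian stores the most-significant byte at the lowest address.
The bytes are already most-significant first: 0x5F79.
0x5F79 = 24441.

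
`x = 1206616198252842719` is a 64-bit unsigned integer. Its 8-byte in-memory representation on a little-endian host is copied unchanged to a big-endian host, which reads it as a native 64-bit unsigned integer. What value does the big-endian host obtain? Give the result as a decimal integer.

16126852694802677264

1206616198252842719 in 64-bit hexadecimal is 0x10BEC30A1517CEDF.
Stored little-endian, the bytes at ascending addresses are DF CE 17 15 0A C3 BE 10.
Read back as big-endian, the last byte is least significant, giving 0xDFCE17150AC3BE10.
0xDFCE17150AC3BE10 = 16126852694802677264.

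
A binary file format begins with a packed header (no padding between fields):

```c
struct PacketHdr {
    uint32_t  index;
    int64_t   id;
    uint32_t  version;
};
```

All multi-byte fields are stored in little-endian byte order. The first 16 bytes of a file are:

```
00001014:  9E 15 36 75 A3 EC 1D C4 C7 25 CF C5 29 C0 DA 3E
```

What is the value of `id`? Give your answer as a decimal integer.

`id` follows `index` (4 bytes), so it starts at byte offset 4 and occupies 8 bytes.
Bytes at offsets 4..11: A3 EC 1D C4 C7 25 CF C5.
Little-endian: lowest address holds the least-significant byte.
Reassemble most-significant byte first: C5 CF 25 C7 C4 1D EC A3 → 0xC5CF25C7C41DECA3.
Top bit is set, so as a signed 64-bit value this is 0xC5CF25C7C41DECA3 − 2^64 = -4193091188139627357.

-4193091188139627357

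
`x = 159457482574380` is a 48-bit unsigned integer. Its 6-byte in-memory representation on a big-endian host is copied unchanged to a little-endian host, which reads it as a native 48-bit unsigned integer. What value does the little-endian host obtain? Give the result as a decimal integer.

159457482574380 in 48-bit hexadecimal is 0x9106969B0A2C.
Stored big-endian, the bytes at ascending addresses are 91 06 96 9B 0A 2C.
Read back as little-endian, the first byte is least significant, giving 0x2C0A9B960691.
0x2C0A9B960691 = 48424071595665.

48424071595665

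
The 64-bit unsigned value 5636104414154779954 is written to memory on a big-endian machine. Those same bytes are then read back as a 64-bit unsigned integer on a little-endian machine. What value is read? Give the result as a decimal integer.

5636104414154779954 in 64-bit hexadecimal is 0x4E37771A72B4ED32.
Stored big-endian, the bytes at ascending addresses are 4E 37 77 1A 72 B4 ED 32.
Read back as little-endian, the first byte is least significant, giving 0x32EDB4721A77374E.
0x32EDB4721A77374E = 3669787673540114254.

3669787673540114254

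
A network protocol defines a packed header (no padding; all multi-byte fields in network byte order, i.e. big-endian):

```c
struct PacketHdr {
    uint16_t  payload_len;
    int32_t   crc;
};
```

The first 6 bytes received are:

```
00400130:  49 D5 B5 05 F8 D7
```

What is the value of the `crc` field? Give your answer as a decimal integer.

-1257899817

`crc` follows `payload_len` (2 bytes), so it starts at byte offset 2 and occupies 4 bytes.
Bytes at offsets 2..5: B5 05 F8 D7.
Big-endian stores the most-significant byte at the lowest address.
The bytes are already most-significant first: 0xB505F8D7.
Top bit is set, so as a signed 32-bit value this is 0xB505F8D7 − 2^32 = -1257899817.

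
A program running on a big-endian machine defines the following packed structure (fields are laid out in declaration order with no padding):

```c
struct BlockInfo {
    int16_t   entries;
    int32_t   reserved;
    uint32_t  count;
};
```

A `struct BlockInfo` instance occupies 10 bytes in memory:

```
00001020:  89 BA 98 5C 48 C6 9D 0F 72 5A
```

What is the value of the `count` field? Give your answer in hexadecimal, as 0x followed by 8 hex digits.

0x9D0F725A

`count` follows `entries` (2 B), `reserved` (4 B), so it starts at offset 2 + 4 = 6 and occupies 4 bytes.
Bytes at offsets 6..9: 9D 0F 72 5A.
In big-endian order the high byte comes first in memory.
The bytes are already most-significant first: 0x9D0F725A.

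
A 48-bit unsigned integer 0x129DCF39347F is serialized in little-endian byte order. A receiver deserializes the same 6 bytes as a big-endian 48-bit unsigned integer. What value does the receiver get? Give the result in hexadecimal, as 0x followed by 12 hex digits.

0x7F3439CF9D12

Stored little-endian, the bytes at ascending addresses are 7F 34 39 CF 9D 12.
Read back as big-endian, the last byte is least significant, giving 0x7F3439CF9D12.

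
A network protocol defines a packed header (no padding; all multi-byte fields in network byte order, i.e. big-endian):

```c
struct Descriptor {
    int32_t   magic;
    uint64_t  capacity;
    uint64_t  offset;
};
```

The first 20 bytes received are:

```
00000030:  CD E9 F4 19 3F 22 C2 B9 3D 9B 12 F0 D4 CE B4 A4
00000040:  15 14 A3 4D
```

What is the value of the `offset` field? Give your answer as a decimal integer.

`offset` follows `magic` (4 B), `capacity` (8 B), so it starts at offset 4 + 8 = 12 and occupies 8 bytes.
Bytes at offsets 12..19: D4 CE B4 A4 15 14 A3 4D.
Big-endian stores the most-significant byte at the lowest address.
The bytes are already most-significant first: 0xD4CEB4A41514A34D.
0xD4CEB4A41514A34D = 15334392398064427853.

15334392398064427853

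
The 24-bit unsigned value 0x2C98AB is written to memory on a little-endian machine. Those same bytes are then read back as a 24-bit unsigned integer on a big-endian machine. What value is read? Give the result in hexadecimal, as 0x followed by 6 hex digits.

Stored little-endian, the bytes at ascending addresses are AB 98 2C.
Read back as big-endian, the last byte is least significant, giving 0xAB982C.

0xAB982C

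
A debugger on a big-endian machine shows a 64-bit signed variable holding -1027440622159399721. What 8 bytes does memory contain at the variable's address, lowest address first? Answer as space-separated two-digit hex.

Two's complement of -1027440622159399721 in 64 bits: 1027440622159399721 = 0x0E4233CD5F9E0B29; invert → 0xF1BDCC32A061F4D6; add 1 → 0xF1BDCC32A061F4D7.
Split into bytes (most-significant first): F1 BD CC 32 A0 61 F4 D7.
Big-endian: lowest address holds the most-significant byte.
So the memory order matches the most-significant-first order: F1 BD CC 32 A0 61 F4 D7.

F1 BD CC 32 A0 61 F4 D7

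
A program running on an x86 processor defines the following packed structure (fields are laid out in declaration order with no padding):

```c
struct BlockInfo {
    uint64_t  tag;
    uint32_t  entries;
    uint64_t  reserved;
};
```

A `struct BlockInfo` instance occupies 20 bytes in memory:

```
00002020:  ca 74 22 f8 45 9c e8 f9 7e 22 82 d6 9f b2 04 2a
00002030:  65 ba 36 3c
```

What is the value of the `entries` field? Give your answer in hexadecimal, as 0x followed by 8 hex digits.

`entries` follows `tag` (8 bytes), so it starts at byte offset 8 and occupies 4 bytes.
Bytes at offsets 8..11: 7E 22 82 D6.
Little-endian: lowest address holds the least-significant byte.
Reassemble most-significant byte first: D6 82 22 7E → 0xD682227E.

0xD682227E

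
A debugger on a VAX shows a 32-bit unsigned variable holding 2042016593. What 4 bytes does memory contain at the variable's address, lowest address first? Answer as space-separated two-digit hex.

2042016593 in hexadecimal, padded to 32 bits, is 0x79B6B351.
Split into bytes (most-significant first): 79 B6 B3 51.
Little-endian stores the least-significant byte at the lowest address.
So at ascending addresses the bytes are 51 B3 B6 79.

51 B3 B6 79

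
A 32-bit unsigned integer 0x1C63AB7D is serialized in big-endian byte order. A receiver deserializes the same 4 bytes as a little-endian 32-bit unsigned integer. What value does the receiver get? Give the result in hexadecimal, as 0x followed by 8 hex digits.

Stored big-endian, the bytes at ascending addresses are 1C 63 AB 7D.
Read back as little-endian, the first byte is least significant, giving 0x7DAB631C.

0x7DAB631C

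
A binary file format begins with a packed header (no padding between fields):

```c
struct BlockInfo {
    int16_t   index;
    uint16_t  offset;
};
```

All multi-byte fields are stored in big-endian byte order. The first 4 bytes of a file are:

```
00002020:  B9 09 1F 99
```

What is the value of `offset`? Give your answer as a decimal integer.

`offset` follows `index` (2 bytes), so it starts at byte offset 2 and occupies 2 bytes.
Bytes at offsets 2..3: 1F 99.
Big-endian: lowest address holds the most-significant byte.
The bytes are already most-significant first: 0x1F99.
0x1F99 = 8089.

8089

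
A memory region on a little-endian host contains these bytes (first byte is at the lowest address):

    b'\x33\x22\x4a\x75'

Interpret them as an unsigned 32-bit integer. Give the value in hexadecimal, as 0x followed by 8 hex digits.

In little-endian order the low byte comes first in memory.
Reassemble most-significant byte first: 75 4A 22 33 → 0x754A2233.

0x754A2233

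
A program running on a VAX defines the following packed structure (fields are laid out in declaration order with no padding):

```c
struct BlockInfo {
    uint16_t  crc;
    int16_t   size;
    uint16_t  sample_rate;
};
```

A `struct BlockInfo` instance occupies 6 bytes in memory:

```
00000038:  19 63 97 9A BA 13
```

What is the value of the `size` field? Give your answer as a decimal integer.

`size` follows `crc` (2 bytes), so it starts at byte offset 2 and occupies 2 bytes.
Bytes at offsets 2..3: 97 9A.
Little-endian stores the least-significant byte at the lowest address.
Reassemble most-significant byte first: 9A 97 → 0x9A97.
Top bit is set, so as a signed 16-bit value this is 0x9A97 − 2^16 = -25961.

-25961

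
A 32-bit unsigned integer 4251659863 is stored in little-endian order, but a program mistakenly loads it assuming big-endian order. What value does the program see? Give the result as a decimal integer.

1462660093

4251659863 in 32-bit hexadecimal is 0xFD6B2E57.
Stored little-endian, the bytes at ascending addresses are 57 2E 6B FD.
Read back as big-endian, the last byte is least significant, giving 0x572E6BFD.
0x572E6BFD = 1462660093.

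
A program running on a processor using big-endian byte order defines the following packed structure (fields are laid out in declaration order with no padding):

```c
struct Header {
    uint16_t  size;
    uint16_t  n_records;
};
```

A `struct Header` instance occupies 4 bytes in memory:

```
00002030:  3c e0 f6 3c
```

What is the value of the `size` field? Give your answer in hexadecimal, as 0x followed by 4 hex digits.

0x3CE0

`size` is the first field, at byte offset 0, occupying 2 bytes.
Bytes at offsets 0..1: 3C E0.
Big-endian: lowest address holds the most-significant byte.
The bytes are already most-significant first: 0x3CE0.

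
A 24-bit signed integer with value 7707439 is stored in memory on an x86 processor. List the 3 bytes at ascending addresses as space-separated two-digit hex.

7707439 in hexadecimal, padded to 24 bits, is 0x759B2F.
Split into bytes (most-significant first): 75 9B 2F.
Little-endian stores the least-significant byte at the lowest address.
So at ascending addresses the bytes are 2F 9B 75.

2F 9B 75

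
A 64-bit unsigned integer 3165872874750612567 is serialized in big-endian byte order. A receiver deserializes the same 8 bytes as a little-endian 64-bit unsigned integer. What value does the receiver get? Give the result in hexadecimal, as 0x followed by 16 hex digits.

3165872874750612567 in 64-bit hexadecimal is 0x2BEF709B278E1457.
Stored big-endian, the bytes at ascending addresses are 2B EF 70 9B 27 8E 14 57.
Read back as little-endian, the first byte is least significant, giving 0x57148E279B70EF2B.

0x57148E279B70EF2B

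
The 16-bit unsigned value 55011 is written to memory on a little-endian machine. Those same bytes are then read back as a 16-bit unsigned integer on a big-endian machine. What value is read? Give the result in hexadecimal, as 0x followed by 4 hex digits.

55011 in 16-bit hexadecimal is 0xD6E3.
Stored little-endian, the bytes at ascending addresses are E3 D6.
Read back as big-endian, the last byte is least significant, giving 0xE3D6.

0xE3D6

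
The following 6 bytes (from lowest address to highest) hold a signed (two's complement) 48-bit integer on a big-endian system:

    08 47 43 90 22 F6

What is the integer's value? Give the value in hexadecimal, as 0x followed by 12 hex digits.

0x0847439022F6

In big-endian order the high byte comes first in memory.
The bytes are already most-significant first: 0x0847439022F6.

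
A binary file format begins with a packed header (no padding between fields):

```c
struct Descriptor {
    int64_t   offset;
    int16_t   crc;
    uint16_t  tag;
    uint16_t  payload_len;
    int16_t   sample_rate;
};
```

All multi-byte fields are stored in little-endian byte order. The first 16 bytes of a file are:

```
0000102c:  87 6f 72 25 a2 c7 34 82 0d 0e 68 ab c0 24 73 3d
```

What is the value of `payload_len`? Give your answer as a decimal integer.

9408

`payload_len` follows `offset` (8 B), `crc` (2 B), `tag` (2 B), so it starts at offset 8 + 2 + 2 = 12 and occupies 2 bytes.
Bytes at offsets 12..13: C0 24.
In little-endian order the low byte comes first in memory.
Reassemble most-significant byte first: 24 C0 → 0x24C0.
0x24C0 = 9408.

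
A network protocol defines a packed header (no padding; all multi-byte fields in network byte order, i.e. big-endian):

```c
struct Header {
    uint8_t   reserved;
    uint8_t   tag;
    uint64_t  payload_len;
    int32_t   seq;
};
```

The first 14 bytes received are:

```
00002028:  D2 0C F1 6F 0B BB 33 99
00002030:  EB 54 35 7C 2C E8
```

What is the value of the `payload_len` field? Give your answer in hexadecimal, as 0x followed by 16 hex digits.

`payload_len` follows `reserved` (1 B), `tag` (1 B), so it starts at offset 1 + 1 = 2 and occupies 8 bytes.
Bytes at offsets 2..9: F1 6F 0B BB 33 99 EB 54.
In big-endian order the high byte comes first in memory.
The bytes are already most-significant first: 0xF16F0BBB3399EB54.

0xF16F0BBB3399EB54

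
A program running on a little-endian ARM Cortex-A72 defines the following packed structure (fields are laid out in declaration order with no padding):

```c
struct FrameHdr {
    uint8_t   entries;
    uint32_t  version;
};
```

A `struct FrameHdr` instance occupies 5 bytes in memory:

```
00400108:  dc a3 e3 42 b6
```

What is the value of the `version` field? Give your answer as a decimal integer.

3057836963

`version` follows `entries` (1 byte), so it starts at byte offset 1 and occupies 4 bytes.
Bytes at offsets 1..4: A3 E3 42 B6.
In little-endian order the low byte comes first in memory.
Reassemble most-significant byte first: B6 42 E3 A3 → 0xB642E3A3.
0xB642E3A3 = 3057836963.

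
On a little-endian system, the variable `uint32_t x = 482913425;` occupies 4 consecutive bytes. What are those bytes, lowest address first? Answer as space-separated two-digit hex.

91 AC C8 1C

482913425 in hexadecimal, padded to 32 bits, is 0x1CC8AC91.
Split into bytes (most-significant first): 1C C8 AC 91.
Little-endian: lowest address holds the least-significant byte.
So at ascending addresses the bytes are 91 AC C8 1C.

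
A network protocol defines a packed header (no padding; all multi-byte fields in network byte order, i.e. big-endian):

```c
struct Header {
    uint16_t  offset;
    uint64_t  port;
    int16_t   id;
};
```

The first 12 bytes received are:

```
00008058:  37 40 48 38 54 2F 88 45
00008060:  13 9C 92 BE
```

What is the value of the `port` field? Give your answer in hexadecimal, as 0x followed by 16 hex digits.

`port` follows `offset` (2 bytes), so it starts at byte offset 2 and occupies 8 bytes.
Bytes at offsets 2..9: 48 38 54 2F 88 45 13 9C.
Big-endian: lowest address holds the most-significant byte.
The bytes are already most-significant first: 0x4838542F8845139C.

0x4838542F8845139C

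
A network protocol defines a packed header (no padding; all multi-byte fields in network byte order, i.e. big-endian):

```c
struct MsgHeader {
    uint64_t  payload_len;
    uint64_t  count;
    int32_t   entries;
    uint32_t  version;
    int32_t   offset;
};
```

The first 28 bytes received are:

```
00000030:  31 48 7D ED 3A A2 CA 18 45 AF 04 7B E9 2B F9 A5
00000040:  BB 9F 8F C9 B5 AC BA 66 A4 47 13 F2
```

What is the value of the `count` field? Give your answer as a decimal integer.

5021237039780854181

`count` follows `payload_len` (8 bytes), so it starts at byte offset 8 and occupies 8 bytes.
Bytes at offsets 8..15: 45 AF 04 7B E9 2B F9 A5.
Big-endian stores the most-significant byte at the lowest address.
The bytes are already most-significant first: 0x45AF047BE92BF9A5.
0x45AF047BE92BF9A5 = 5021237039780854181.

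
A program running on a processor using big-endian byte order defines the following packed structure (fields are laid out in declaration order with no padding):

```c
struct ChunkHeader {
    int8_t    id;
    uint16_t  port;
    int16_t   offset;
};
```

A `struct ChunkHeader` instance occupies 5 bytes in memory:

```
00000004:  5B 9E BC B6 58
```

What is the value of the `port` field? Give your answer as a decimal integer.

40636

`port` follows `id` (1 byte), so it starts at byte offset 1 and occupies 2 bytes.
Bytes at offsets 1..2: 9E BC.
In big-endian order the high byte comes first in memory.
The bytes are already most-significant first: 0x9EBC.
0x9EBC = 40636.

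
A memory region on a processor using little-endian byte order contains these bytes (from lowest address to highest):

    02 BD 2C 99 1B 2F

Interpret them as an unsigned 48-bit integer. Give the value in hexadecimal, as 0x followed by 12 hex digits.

Little-endian: lowest address holds the least-significant byte.
Reassemble most-significant byte first: 2F 1B 99 2C BD 02 → 0x2F1B992CBD02.

0x2F1B992CBD02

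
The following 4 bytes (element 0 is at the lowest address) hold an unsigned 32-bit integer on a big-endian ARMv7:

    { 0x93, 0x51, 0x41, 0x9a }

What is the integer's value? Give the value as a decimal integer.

Big-endian stores the most-significant byte at the lowest address.
The bytes are already most-significant first: 0x9351419A.
0x9351419A = 2471575962.

2471575962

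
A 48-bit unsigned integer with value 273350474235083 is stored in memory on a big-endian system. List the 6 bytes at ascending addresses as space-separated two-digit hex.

273350474235083 in hexadecimal, padded to 48 bits, is 0xF89C5DEA7CCB.
Split into bytes (most-significant first): F8 9C 5D EA 7C CB.
Big-endian stores the most-significant byte at the lowest address.
So the memory order matches the most-significant-first order: F8 9C 5D EA 7C CB.

F8 9C 5D EA 7C CB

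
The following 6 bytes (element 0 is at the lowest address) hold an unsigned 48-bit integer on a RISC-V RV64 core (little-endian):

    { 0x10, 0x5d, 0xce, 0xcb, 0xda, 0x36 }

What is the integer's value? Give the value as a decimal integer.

Little-endian stores the least-significant byte at the lowest address.
Reassemble most-significant byte first: 36 DA CB CE 5D 10 → 0x36DACBCE5D10.
0x36DACBCE5D10 = 60313350069520.

60313350069520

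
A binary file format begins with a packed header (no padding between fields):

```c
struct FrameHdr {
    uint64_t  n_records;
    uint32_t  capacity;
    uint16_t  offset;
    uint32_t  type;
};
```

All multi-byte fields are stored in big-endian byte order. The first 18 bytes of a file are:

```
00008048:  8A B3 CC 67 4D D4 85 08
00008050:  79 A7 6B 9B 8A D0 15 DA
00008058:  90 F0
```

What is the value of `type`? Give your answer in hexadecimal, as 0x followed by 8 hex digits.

`type` follows `n_records` (8 B), `capacity` (4 B), `offset` (2 B), so it starts at offset 8 + 4 + 2 = 14 and occupies 4 bytes.
Bytes at offsets 14..17: 15 DA 90 F0.
Big-endian stores the most-significant byte at the lowest address.
The bytes are already most-significant first: 0x15DA90F0.

0x15DA90F0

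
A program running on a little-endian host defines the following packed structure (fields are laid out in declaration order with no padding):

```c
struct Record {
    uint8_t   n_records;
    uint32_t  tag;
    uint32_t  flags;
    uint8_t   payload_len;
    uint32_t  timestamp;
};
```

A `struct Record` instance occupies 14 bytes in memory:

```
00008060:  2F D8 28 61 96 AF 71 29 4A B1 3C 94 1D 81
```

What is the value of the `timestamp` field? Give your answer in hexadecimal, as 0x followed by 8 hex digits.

`timestamp` follows `n_records` (1 B), `tag` (4 B), `flags` (4 B), `payload_len` (1 B), so it starts at offset 1 + 4 + 4 + 1 = 10 and occupies 4 bytes.
Bytes at offsets 10..13: 3C 94 1D 81.
Little-endian stores the least-significant byte at the lowest address.
Reassemble most-significant byte first: 81 1D 94 3C → 0x811D943C.

0x811D943C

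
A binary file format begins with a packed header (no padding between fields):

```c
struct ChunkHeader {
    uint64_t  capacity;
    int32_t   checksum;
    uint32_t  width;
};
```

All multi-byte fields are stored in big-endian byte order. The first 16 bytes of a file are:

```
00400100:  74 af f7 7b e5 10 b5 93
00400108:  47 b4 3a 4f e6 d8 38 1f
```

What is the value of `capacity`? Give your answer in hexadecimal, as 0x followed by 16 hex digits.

`capacity` is the first field, at byte offset 0, occupying 8 bytes.
Bytes at offsets 0..7: 74 AF F7 7B E5 10 B5 93.
Big-endian stores the most-significant byte at the lowest address.
The bytes are already most-significant first: 0x74AFF77BE510B593.

0x74AFF77BE510B593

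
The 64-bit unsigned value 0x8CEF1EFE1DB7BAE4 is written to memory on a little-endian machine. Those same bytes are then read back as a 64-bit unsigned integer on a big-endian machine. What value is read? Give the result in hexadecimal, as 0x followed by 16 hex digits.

Stored little-endian, the bytes at ascending addresses are E4 BA B7 1D FE 1E EF 8C.
Read back as big-endian, the last byte is least significant, giving 0xE4BAB71DFE1EEF8C.

0xE4BAB71DFE1EEF8C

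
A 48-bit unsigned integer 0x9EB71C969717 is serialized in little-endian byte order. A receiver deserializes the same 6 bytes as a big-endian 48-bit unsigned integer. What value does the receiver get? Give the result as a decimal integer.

Stored little-endian, the bytes at ascending addresses are 17 97 96 1C B7 9E.
Read back as big-endian, the last byte is least significant, giving 0x1797961CB79E.
0x1797961CB79E = 25939825964958.

25939825964958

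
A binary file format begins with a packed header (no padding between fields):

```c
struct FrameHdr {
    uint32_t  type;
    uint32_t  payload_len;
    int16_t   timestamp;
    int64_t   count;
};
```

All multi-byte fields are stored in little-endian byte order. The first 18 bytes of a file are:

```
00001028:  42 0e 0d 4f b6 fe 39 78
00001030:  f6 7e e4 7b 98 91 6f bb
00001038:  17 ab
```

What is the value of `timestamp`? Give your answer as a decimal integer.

`timestamp` follows `type` (4 B), `payload_len` (4 B), so it starts at offset 4 + 4 = 8 and occupies 2 bytes.
Bytes at offsets 8..9: F6 7E.
In little-endian order the low byte comes first in memory.
Reassemble most-significant byte first: 7E F6 → 0x7EF6.
0x7EF6 = 32502.

32502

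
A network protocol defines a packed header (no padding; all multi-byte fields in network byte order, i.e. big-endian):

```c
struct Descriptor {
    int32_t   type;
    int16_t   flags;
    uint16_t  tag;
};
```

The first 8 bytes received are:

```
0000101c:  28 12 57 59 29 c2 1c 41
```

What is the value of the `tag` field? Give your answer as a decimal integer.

`tag` follows `type` (4 B), `flags` (2 B), so it starts at offset 4 + 2 = 6 and occupies 2 bytes.
Bytes at offsets 6..7: 1C 41.
In big-endian order the high byte comes first in memory.
The bytes are already most-significant first: 0x1C41.
0x1C41 = 7233.

7233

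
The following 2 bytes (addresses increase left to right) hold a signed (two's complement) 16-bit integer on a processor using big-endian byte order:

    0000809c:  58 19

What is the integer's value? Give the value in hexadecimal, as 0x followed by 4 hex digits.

0x5819

Big-endian: lowest address holds the most-significant byte.
The bytes are already most-significant first: 0x5819.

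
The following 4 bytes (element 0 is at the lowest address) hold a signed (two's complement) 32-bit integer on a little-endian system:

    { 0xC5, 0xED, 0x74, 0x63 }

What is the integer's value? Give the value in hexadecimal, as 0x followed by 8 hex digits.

In little-endian order the low byte comes first in memory.
Reassemble most-significant byte first: 63 74 ED C5 → 0x6374EDC5.

0x6374EDC5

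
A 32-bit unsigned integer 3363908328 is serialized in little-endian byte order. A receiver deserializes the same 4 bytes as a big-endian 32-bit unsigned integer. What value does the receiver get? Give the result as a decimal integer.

3895099848

3363908328 in 32-bit hexadecimal is 0xC8812AE8.
Stored little-endian, the bytes at ascending addresses are E8 2A 81 C8.
Read back as big-endian, the last byte is least significant, giving 0xE82A81C8.
0xE82A81C8 = 3895099848.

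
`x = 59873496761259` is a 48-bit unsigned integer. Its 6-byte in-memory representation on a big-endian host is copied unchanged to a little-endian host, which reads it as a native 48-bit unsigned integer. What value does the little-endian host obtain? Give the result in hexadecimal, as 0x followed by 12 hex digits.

0xAB8381627436

59873496761259 in 48-bit hexadecimal is 0x3674628183AB.
Stored big-endian, the bytes at ascending addresses are 36 74 62 81 83 AB.
Read back as little-endian, the first byte is least significant, giving 0xAB8381627436.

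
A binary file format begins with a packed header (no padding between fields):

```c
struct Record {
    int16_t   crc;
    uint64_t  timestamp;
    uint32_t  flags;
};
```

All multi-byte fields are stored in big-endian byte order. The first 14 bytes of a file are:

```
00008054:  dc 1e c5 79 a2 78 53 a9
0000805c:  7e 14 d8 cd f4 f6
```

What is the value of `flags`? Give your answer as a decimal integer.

`flags` follows `crc` (2 B), `timestamp` (8 B), so it starts at offset 2 + 8 = 10 and occupies 4 bytes.
Bytes at offsets 10..13: D8 CD F4 F6.
In big-endian order the high byte comes first in memory.
The bytes are already most-significant first: 0xD8CDF4F6.
0xD8CDF4F6 = 3637376246.

3637376246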